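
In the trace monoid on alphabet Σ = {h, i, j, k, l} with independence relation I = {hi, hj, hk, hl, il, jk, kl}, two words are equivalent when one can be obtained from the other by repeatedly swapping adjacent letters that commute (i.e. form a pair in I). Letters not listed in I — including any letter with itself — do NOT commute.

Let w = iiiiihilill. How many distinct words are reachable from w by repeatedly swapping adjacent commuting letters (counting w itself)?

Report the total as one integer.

1320

0(i) covers ∅
1(i) covers 0:i
2(i) covers 1:i
3(i) covers 2:i
4(i) covers 3:i
5(h) covers ∅
6(i) covers 4:i
7(l) covers ∅
8(i) covers 6:i
9(l) covers 7:l
10(l) covers 9:l
floor of heap: 0:i, 5:h, 7:l
completions by unplaced set U, small U first (add the entries for U minus each lowest piece of U):
  |U|=1: {5}:1  {8}:1  {10}:1
  |U|=2: {5,8}:2  {5,10}:2  {6,8}:1  {8,10}:2  {9,10}:1
  |U|=3: {4,6,8}:1  {5,6,8}:3  {5,8,10}:6  {5,9,10}:3  {6,8,10}:3  {7,9,10}:1  {8,9,10}:3
  |U|=4: {3,4,6,8}:1  {4,5,6,8}:4  {4,6,8,10}:4  {5,6,8,10}:12  {5,7,9,10}:4  {5,8,9,10}:12  {6,8,9,10}:6  {7,8,9,10}:4
  |U|=5: {2,3,4,6,8}:1  {3,4,5,6,8}:5  {3,4,6,8,10}:5  {4,5,6,8,10}:20  {4,6,8,9,10}:10  {5,6,8,9,10}:30  {5,7,8,9,10}:20  {6,7,8,9,10}:10
  |U|=6: {1,2,3,4,6,8}:1  {2,3,4,5,6,8}:6  {2,3,4,6,8,10}:6  {3,4,5,6,8,10}:30  {3,4,6,8,9,10}:15  {4,5,6,8,9,10}:60  {4,6,7,8,9,10}:20  {5,6,7,8,9,10}:60
  |U|=7: {0,1,2,3,4,6,8}:1  {1,2,3,4,5,6,8}:7  {1,2,3,4,6,8,10}:7  {2,3,4,5,6,8,10}:42  {2,3,4,6,8,9,10}:21  {3,4,5,6,8,9,10}:105  {3,4,6,7,8,9,10}:35  {4,5,6,7,8,9,10}:140
  |U|=8: {0,1,2,3,4,5,6,8}:8  {0,1,2,3,4,6,8,10}:8  {1,2,3,4,5,6,8,10}:56  {1,2,3,4,6,8,9,10}:28  {2,3,4,5,6,8,9,10}:168  {2,3,4,6,7,8,9,10}:56  {3,4,5,6,7,8,9,10}:280
  |U|=9: {0,1,2,3,4,5,6,8,10}:72  {0,1,2,3,4,6,8,9,10}:36  {1,2,3,4,5,6,8,9,10}:252  {1,2,3,4,6,7,8,9,10}:84  {2,3,4,5,6,7,8,9,10}:504
  start at 0(i): 840
  start at 5(h): 120
  start at 7(l): 360
sum over floor = 1320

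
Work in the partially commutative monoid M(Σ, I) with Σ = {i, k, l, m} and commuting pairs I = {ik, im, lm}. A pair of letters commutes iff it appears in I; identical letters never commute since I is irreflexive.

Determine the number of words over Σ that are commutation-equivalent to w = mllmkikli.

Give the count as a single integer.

22

piece 0:m — minimal
piece 1:l — minimal
piece 2:l rests on {1:l}
piece 3:m rests on {0:m}
piece 4:k rests on {2:l, 3:m}
piece 5:i rests on {2:l}
piece 6:k rests on {4:k}
piece 7:l rests on {5:i, 6:k}
piece 8:i rests on {7:l}
minimal pieces: {0:m, 1:l}
ways to finish when only these pieces remain (= sum over removing one remaining piece with nothing left below it):
  1 left: {8}→1
  2 left: {7,8}→1
  3 left: {5,7,8}→1  {6,7,8}→1
  4 left: {4,6,7,8}→1  {5,6,7,8}→2
  5 left: {3,4,6,7,8}→1  {4,5,6,7,8}→3
  6 left: {0,3,4,6,7,8}→1  {2,4,5,6,7,8}→3  {3,4,5,6,7,8}→4
  7 left: {0,3,4,5,6,7,8}→5  {1,2,4,5,6,7,8}→3  {2,3,4,5,6,7,8}→7
  placing 0:m first → 10 extensions
  placing 1:l first → 12 extensions
total linear extensions = 22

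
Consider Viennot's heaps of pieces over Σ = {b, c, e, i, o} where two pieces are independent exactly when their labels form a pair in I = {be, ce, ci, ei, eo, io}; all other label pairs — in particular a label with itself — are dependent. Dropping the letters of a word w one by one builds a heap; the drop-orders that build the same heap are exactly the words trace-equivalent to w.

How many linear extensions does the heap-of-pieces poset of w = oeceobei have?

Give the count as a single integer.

piece 0:o — minimal
piece 1:e — minimal
piece 2:c rests on {0:o}
piece 3:e rests on {1:e}
piece 4:o rests on {2:c}
piece 5:b rests on {4:o}
piece 6:e rests on {3:e}
piece 7:i rests on {5:b}
minimal pieces: {0:o, 1:e}
ways to finish when only these pieces remain (= sum over removing one remaining piece with nothing left below it):
  1 left: {6}→1  {7}→1
  2 left: {3,6}→1  {5,7}→1  {6,7}→2
  3 left: {1,3,6}→1  {3,6,7}→3  {4,5,7}→1  {5,6,7}→3
  4 left: {1,3,6,7}→4  {2,4,5,7}→1  {3,5,6,7}→6  {4,5,6,7}→4
  5 left: {0,2,4,5,7}→1  {1,3,5,6,7}→10  {2,4,5,6,7}→5  {3,4,5,6,7}→10
  6 left: {0,2,4,5,6,7}→6  {1,3,4,5,6,7}→20  {2,3,4,5,6,7}→15
  placing 0:o first → 35 extensions
  placing 1:e first → 21 extensions
total linear extensions = 56

56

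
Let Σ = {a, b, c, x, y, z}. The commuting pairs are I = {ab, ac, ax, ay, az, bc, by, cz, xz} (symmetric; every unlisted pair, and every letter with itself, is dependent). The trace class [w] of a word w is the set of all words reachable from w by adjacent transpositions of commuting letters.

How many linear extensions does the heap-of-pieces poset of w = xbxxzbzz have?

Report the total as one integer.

3

piece 0:x — minimal
piece 1:b rests on {0:x}
piece 2:x rests on {1:b}
piece 3:x rests on {2:x}
piece 4:z rests on {1:b}
piece 5:b rests on {3:x, 4:z}
piece 6:z rests on {5:b}
piece 7:z rests on {6:z}
minimal pieces: {0:x}
ways to finish when only these pieces remain (= sum over removing one remaining piece with nothing left below it):
  1 left: {7}→1
  2 left: {6,7}→1
  3 left: {5,6,7}→1
  4 left: {3,5,6,7}→1  {4,5,6,7}→1
  5 left: {2,3,5,6,7}→1  {3,4,5,6,7}→2
  6 left: {2,3,4,5,6,7}→3
  placing 0:x first → 3 extensions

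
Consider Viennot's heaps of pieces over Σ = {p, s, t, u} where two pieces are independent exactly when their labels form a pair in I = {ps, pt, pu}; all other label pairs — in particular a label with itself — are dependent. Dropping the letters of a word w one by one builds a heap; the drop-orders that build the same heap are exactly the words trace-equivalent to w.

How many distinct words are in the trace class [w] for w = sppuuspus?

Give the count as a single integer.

84

0(s) covers ∅
1(p) covers ∅
2(p) covers 1:p
3(u) covers 0:s
4(u) covers 3:u
5(s) covers 4:u
6(p) covers 2:p
7(u) covers 5:s
8(s) covers 7:u
floor of heap: 0:s, 1:p
completions by unplaced set U, small U first (add the entries for U minus each lowest piece of U):
  |U|=1: {6}:1  {8}:1
  |U|=2: {2,6}:1  {6,8}:2  {7,8}:1
  |U|=3: {1,2,6}:1  {2,6,8}:3  {5,7,8}:1  {6,7,8}:3
  |U|=4: {1,2,6,8}:4  {2,6,7,8}:6  {4,5,7,8}:1  {5,6,7,8}:4
  |U|=5: {1,2,6,7,8}:10  {2,5,6,7,8}:10  {3,4,5,7,8}:1  {4,5,6,7,8}:5
  |U|=6: {0,3,4,5,7,8}:1  {1,2,5,6,7,8}:20  {2,4,5,6,7,8}:15  {3,4,5,6,7,8}:6
  |U|=7: {0,3,4,5,6,7,8}:7  {1,2,4,5,6,7,8}:35  {2,3,4,5,6,7,8}:21
  start at 0(s): 56
  start at 1(p): 28
sum over floor = 84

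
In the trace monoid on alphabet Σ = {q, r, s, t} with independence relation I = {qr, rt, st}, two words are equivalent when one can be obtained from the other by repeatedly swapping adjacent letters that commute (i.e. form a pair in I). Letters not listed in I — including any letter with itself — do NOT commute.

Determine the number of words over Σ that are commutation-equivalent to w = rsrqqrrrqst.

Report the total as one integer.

105

0(r) covers ∅
1(s) covers 0:r
2(r) covers 1:s
3(q) covers 1:s
4(q) covers 3:q
5(r) covers 2:r
6(r) covers 5:r
7(r) covers 6:r
8(q) covers 4:q
9(s) covers 7:r, 8:q
10(t) covers 8:q
floor of heap: 0:r
completions by unplaced set U, small U first (add the entries for U minus each lowest piece of U):
  |U|=1: {9}:1  {10}:1
  |U|=2: {7,9}:1  {9,10}:2
  |U|=3: {6,7,9}:1  {7,9,10}:3  {8,9,10}:2
  |U|=4: {4,8,9,10}:2  {5,6,7,9}:1  {6,7,9,10}:4  {7,8,9,10}:5
  |U|=5: {2,5,6,7,9}:1  {3,4,8,9,10}:2  {4,7,8,9,10}:7  {5,6,7,9,10}:5  {6,7,8,9,10}:9
  |U|=6: {2,5,6,7,9,10}:6  {3,4,7,8,9,10}:9  {4,6,7,8,9,10}:16  {5,6,7,8,9,10}:14
  |U|=7: {2,5,6,7,8,9,10}:20  {3,4,6,7,8,9,10}:25  {4,5,6,7,8,9,10}:30
  |U|=8: {2,4,5,6,7,8,9,10}:50  {3,4,5,6,7,8,9,10}:55
  |U|=9: {2,3,4,5,6,7,8,9,10}:105
  start at 0(r): 105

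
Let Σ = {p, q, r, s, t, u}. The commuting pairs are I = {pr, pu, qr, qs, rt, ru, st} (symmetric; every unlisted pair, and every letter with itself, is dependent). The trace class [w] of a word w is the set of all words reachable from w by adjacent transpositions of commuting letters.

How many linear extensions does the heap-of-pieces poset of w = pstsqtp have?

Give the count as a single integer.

piece 0:p — minimal
piece 1:s rests on {0:p}
piece 2:t rests on {0:p}
piece 3:s rests on {1:s}
piece 4:q rests on {2:t}
piece 5:t rests on {4:q}
piece 6:p rests on {3:s, 5:t}
minimal pieces: {0:p}
ways to finish when only these pieces remain (= sum over removing one remaining piece with nothing left below it):
  1 left: {6}→1
  2 left: {3,6}→1  {5,6}→1
  3 left: {1,3,6}→1  {3,5,6}→2  {4,5,6}→1
  4 left: {1,3,5,6}→3  {2,4,5,6}→1  {3,4,5,6}→3
  5 left: {1,3,4,5,6}→6  {2,3,4,5,6}→4
  placing 0:p first → 10 extensions

10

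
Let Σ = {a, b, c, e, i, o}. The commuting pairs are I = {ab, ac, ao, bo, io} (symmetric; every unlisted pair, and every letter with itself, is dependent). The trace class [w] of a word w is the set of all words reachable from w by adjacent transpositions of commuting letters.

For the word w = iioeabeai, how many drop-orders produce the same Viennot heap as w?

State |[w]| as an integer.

6

0(i) covers ∅
1(i) covers 0:i
2(o) covers ∅
3(e) covers 1:i, 2:o
4(a) covers 3:e
5(b) covers 3:e
6(e) covers 4:a, 5:b
7(a) covers 6:e
8(i) covers 7:a
floor of heap: 0:i, 2:o
completions by unplaced set U, small U first (add the entries for U minus each lowest piece of U):
  |U|=1: {8}:1
  |U|=2: {7,8}:1
  |U|=3: {6,7,8}:1
  |U|=4: {4,6,7,8}:1  {5,6,7,8}:1
  |U|=5: {4,5,6,7,8}:2
  |U|=6: {3,4,5,6,7,8}:2
  |U|=7: {1,3,4,5,6,7,8}:2  {2,3,4,5,6,7,8}:2
  start at 0(i): 4
  start at 2(o): 2
sum over floor = 6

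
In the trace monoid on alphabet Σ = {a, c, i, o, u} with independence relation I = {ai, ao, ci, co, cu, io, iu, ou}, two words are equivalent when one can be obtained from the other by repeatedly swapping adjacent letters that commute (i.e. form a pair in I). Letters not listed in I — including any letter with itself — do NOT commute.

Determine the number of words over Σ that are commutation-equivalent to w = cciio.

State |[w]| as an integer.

30

0(c) covers ∅
1(c) covers 0:c
2(i) covers ∅
3(i) covers 2:i
4(o) covers ∅
floor of heap: 0:c, 2:i, 4:o
completions by unplaced set U, small U first (add the entries for U minus each lowest piece of U):
  |U|=1: {1}:1  {3}:1  {4}:1
  |U|=2: {0,1}:1  {1,3}:2  {1,4}:2  {2,3}:1  {3,4}:2
  |U|=3: {0,1,3}:3  {0,1,4}:3  {1,2,3}:3  {1,3,4}:6  {2,3,4}:3
  start at 0(c): 12
  start at 2(i): 12
  start at 4(o): 6
sum over floor = 30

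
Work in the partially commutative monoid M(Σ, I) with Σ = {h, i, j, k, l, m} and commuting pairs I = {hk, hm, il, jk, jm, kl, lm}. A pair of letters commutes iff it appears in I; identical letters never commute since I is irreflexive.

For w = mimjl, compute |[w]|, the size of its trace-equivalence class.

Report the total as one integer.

0(m) covers ∅
1(i) covers 0:m
2(m) covers 1:i
3(j) covers 1:i
4(l) covers 3:j
floor of heap: 0:m
completions by unplaced set U, small U first (add the entries for U minus each lowest piece of U):
  |U|=1: {2}:1  {4}:1
  |U|=2: {2,4}:2  {3,4}:1
  |U|=3: {2,3,4}:3
  start at 0(m): 3

3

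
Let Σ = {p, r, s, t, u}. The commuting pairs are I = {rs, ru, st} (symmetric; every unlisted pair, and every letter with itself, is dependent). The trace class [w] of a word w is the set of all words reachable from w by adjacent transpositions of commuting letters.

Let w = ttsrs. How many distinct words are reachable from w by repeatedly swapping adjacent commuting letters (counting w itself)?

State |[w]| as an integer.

drop 0:t onto floor
drop 1:t onto {0:t}
drop 2:s onto floor
drop 3:r onto {1:t}
drop 4:s onto {2:s}
ground layer = {0:t, 2:s}
drop-orders for the pieces not yet dropped (sum over which currently-grounded one goes next):
  1 to go: {3} 1  {4} 1
  2 to go: {1,3} 1  {2,4} 1  {3,4} 2
  3 to go: {0,1,3} 1  {1,3,4} 3  {2,3,4} 3
  if 0:t drops first: 6 orders
  if 2:s drops first: 4 orders
heap linearizations: 10

10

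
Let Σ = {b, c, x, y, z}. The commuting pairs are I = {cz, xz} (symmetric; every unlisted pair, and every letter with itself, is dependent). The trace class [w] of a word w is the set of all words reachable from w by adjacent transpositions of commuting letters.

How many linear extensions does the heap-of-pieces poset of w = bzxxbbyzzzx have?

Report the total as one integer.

0(b) covers ∅
1(z) covers 0:b
2(x) covers 0:b
3(x) covers 2:x
4(b) covers 1:z, 3:x
5(b) covers 4:b
6(y) covers 5:b
7(z) covers 6:y
8(z) covers 7:z
9(z) covers 8:z
10(x) covers 6:y
floor of heap: 0:b
completions by unplaced set U, small U first (add the entries for U minus each lowest piece of U):
  |U|=1: {9}:1  {10}:1
  |U|=2: {8,9}:1  {9,10}:2
  |U|=3: {7,8,9}:1  {8,9,10}:3
  |U|=4: {7,8,9,10}:4
  |U|=5: {6,7,8,9,10}:4
  |U|=6: {5,6,7,8,9,10}:4
  |U|=7: {4,5,6,7,8,9,10}:4
  |U|=8: {1,4,5,6,7,8,9,10}:4  {3,4,5,6,7,8,9,10}:4
  |U|=9: {1,3,4,5,6,7,8,9,10}:8  {2,3,4,5,6,7,8,9,10}:4
  start at 0(b): 12

12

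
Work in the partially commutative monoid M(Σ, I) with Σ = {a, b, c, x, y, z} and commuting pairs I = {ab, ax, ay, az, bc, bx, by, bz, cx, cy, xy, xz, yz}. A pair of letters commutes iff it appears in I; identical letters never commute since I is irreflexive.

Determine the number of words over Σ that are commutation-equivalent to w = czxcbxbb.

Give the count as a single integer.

560

#0=c has no predecessor
#1=z depends on [0:c]
#2=x has no predecessor
#3=c depends on [1:z]
#4=b has no predecessor
#5=x depends on [2:x]
#6=b depends on [4:b]
#7=b depends on [6:b]
sources: [0:c, 2:x, 4:b]
N(rest) = Σ N(rest − s) over sources s of rest; N(one piece) = 1:
  size 1 → [3]=1  [5]=1  [7]=1
  size 2 → [1,3]=1  [2,5]=1  [3,5]=2  [3,7]=2  [5,7]=2  [6,7]=1
  size 3 → [0,1,3]=1  [1,3,5]=3  [1,3,7]=3  [2,3,5]=3  [2,5,7]=3  [3,5,7]=6  [3,6,7]=3  [4,6,7]=1  [5,6,7]=3
  size 4 → [0,1,3,5]=4  [0,1,3,7]=4  [1,2,3,5]=6  [1,3,5,7]=12  [1,3,6,7]=6  [2,3,5,7]=12  [2,5,6,7]=6  [3,4,6,7]=4  [3,5,6,7]=12  [4,5,6,7]=4
  size 5 → [0,1,2,3,5]=10  [0,1,3,5,7]=20  [0,1,3,6,7]=10  [1,2,3,5,7]=30  [1,3,4,6,7]=10  [1,3,5,6,7]=30  [2,3,5,6,7]=30  [2,4,5,6,7]=10  [3,4,5,6,7]=20
  size 6 → [0,1,2,3,5,7]=60  [0,1,3,4,6,7]=20  [0,1,3,5,6,7]=60  [1,2,3,5,6,7]=90  [1,3,4,5,6,7]=60  [2,3,4,5,6,7]=60
  first=0(c) contributes 210
  first=2(x) contributes 140
  first=4(b) contributes 210
|[w]| = 560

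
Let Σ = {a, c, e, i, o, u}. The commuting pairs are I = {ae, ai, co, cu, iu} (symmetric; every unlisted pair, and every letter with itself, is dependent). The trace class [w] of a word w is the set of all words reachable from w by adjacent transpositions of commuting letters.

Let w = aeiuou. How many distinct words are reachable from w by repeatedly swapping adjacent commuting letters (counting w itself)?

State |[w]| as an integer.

5

0(a) covers ∅
1(e) covers ∅
2(i) covers 1:e
3(u) covers 0:a, 1:e
4(o) covers 2:i, 3:u
5(u) covers 4:o
floor of heap: 0:a, 1:e
completions by unplaced set U, small U first (add the entries for U minus each lowest piece of U):
  |U|=1: {5}:1
  |U|=2: {4,5}:1
  |U|=3: {2,4,5}:1  {3,4,5}:1
  |U|=4: {0,3,4,5}:1  {2,3,4,5}:2
  start at 0(a): 2
  start at 1(e): 3
sum over floor = 5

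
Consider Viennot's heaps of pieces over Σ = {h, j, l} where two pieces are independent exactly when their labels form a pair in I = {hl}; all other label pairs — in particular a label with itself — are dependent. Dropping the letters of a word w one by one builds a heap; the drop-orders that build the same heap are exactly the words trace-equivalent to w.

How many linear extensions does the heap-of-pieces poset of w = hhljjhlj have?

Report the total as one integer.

piece 0:h — minimal
piece 1:h rests on {0:h}
piece 2:l — minimal
piece 3:j rests on {1:h, 2:l}
piece 4:j rests on {3:j}
piece 5:h rests on {4:j}
piece 6:l rests on {4:j}
piece 7:j rests on {5:h, 6:l}
minimal pieces: {0:h, 2:l}
ways to finish when only these pieces remain (= sum over removing one remaining piece with nothing left below it):
  1 left: {7}→1
  2 left: {5,7}→1  {6,7}→1
  3 left: {5,6,7}→2
  4 left: {4,5,6,7}→2
  5 left: {3,4,5,6,7}→2
  6 left: {1,3,4,5,6,7}→2  {2,3,4,5,6,7}→2
  placing 0:h first → 4 extensions
  placing 2:l first → 2 extensions
total linear extensions = 6

6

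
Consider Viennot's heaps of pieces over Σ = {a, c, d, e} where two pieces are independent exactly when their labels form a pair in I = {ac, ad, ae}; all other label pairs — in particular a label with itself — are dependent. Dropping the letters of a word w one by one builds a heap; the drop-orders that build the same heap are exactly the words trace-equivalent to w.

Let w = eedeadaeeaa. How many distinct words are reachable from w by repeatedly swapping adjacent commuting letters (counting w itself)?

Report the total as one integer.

drop 0:e onto floor
drop 1:e onto {0:e}
drop 2:d onto {1:e}
drop 3:e onto {2:d}
drop 4:a onto floor
drop 5:d onto {3:e}
drop 6:a onto {4:a}
drop 7:e onto {5:d}
drop 8:e onto {7:e}
drop 9:a onto {6:a}
drop 10:a onto {9:a}
ground layer = {0:e, 4:a}
drop-orders for the pieces not yet dropped (sum over which currently-grounded one goes next):
  1 to go: {8} 1  {10} 1
  2 to go: {7,8} 1  {8,10} 2  {9,10} 1
  3 to go: {5,7,8} 1  {6,9,10} 1  {7,8,10} 3  {8,9,10} 3
  4 to go: {3,5,7,8} 1  {4,6,9,10} 1  {5,7,8,10} 4  {6,8,9,10} 4  {7,8,9,10} 6
  5 to go: {2,3,5,7,8} 1  {3,5,7,8,10} 5  {4,6,8,9,10} 5  {5,7,8,9,10} 10  {6,7,8,9,10} 10
  6 to go: {1,2,3,5,7,8} 1  {2,3,5,7,8,10} 6  {3,5,7,8,9,10} 15  {4,6,7,8,9,10} 15  {5,6,7,8,9,10} 20
  7 to go: {0,1,2,3,5,7,8} 1  {1,2,3,5,7,8,10} 7  {2,3,5,7,8,9,10} 21  {3,5,6,7,8,9,10} 35  {4,5,6,7,8,9,10} 35
  8 to go: {0,1,2,3,5,7,8,10} 8  {1,2,3,5,7,8,9,10} 28  {2,3,5,6,7,8,9,10} 56  {3,4,5,6,7,8,9,10} 70
  9 to go: {0,1,2,3,5,7,8,9,10} 36  {1,2,3,5,6,7,8,9,10} 84  {2,3,4,5,6,7,8,9,10} 126
  if 0:e drops first: 210 orders
  if 4:a drops first: 120 orders
heap linearizations: 330

330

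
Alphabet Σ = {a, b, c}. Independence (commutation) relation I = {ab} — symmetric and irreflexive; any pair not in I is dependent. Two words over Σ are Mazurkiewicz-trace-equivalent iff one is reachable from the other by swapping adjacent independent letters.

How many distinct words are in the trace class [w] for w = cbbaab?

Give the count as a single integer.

10

0(c) covers ∅
1(b) covers 0:c
2(b) covers 1:b
3(a) covers 0:c
4(a) covers 3:a
5(b) covers 2:b
floor of heap: 0:c
completions by unplaced set U, small U first (add the entries for U minus each lowest piece of U):
  |U|=1: {4}:1  {5}:1
  |U|=2: {2,5}:1  {3,4}:1  {4,5}:2
  |U|=3: {1,2,5}:1  {2,4,5}:3  {3,4,5}:3
  |U|=4: {1,2,4,5}:4  {2,3,4,5}:6
  start at 0(c): 10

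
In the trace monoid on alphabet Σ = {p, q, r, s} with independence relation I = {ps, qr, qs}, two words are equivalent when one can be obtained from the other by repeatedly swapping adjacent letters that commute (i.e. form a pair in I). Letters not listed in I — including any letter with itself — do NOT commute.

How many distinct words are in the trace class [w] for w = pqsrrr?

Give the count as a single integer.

9

0(p) covers ∅
1(q) covers 0:p
2(s) covers ∅
3(r) covers 0:p, 2:s
4(r) covers 3:r
5(r) covers 4:r
floor of heap: 0:p, 2:s
completions by unplaced set U, small U first (add the entries for U minus each lowest piece of U):
  |U|=1: {1}:1  {5}:1
  |U|=2: {1,5}:2  {4,5}:1
  |U|=3: {1,4,5}:3  {3,4,5}:1
  |U|=4: {1,3,4,5}:4  {2,3,4,5}:1
  start at 0(p): 5
  start at 2(s): 4
sum over floor = 9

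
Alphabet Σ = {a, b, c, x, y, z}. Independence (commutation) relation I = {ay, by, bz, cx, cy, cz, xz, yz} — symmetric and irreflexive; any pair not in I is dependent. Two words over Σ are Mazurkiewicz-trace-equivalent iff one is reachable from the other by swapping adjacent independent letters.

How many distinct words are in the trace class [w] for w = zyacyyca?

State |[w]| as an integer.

56

piece 0:z — minimal
piece 1:y — minimal
piece 2:a rests on {0:z}
piece 3:c rests on {2:a}
piece 4:y rests on {1:y}
piece 5:y rests on {4:y}
piece 6:c rests on {3:c}
piece 7:a rests on {6:c}
minimal pieces: {0:z, 1:y}
ways to finish when only these pieces remain (= sum over removing one remaining piece with nothing left below it):
  1 left: {5}→1  {7}→1
  2 left: {4,5}→1  {5,7}→2  {6,7}→1
  3 left: {1,4,5}→1  {3,6,7}→1  {4,5,7}→3  {5,6,7}→3
  4 left: {1,4,5,7}→4  {2,3,6,7}→1  {3,5,6,7}→4  {4,5,6,7}→6
  5 left: {0,2,3,6,7}→1  {1,4,5,6,7}→10  {2,3,5,6,7}→5  {3,4,5,6,7}→10
  6 left: {0,2,3,5,6,7}→6  {1,3,4,5,6,7}→20  {2,3,4,5,6,7}→15
  placing 0:z first → 35 extensions
  placing 1:y first → 21 extensions
total linear extensions = 56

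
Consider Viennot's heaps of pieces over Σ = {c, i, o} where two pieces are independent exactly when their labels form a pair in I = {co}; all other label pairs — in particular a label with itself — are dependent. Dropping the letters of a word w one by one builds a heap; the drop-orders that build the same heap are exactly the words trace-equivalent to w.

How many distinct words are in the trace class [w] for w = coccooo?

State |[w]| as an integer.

#0=c has no predecessor
#1=o has no predecessor
#2=c depends on [0:c]
#3=c depends on [2:c]
#4=o depends on [1:o]
#5=o depends on [4:o]
#6=o depends on [5:o]
sources: [0:c, 1:o]
N(rest) = Σ N(rest − s) over sources s of rest; N(one piece) = 1:
  size 1 → [3]=1  [6]=1
  size 2 → [2,3]=1  [3,6]=2  [5,6]=1
  size 3 → [0,2,3]=1  [2,3,6]=3  [3,5,6]=3  [4,5,6]=1
  size 4 → [0,2,3,6]=4  [1,4,5,6]=1  [2,3,5,6]=6  [3,4,5,6]=4
  size 5 → [0,2,3,5,6]=10  [1,3,4,5,6]=5  [2,3,4,5,6]=10
  first=0(c) contributes 15
  first=1(o) contributes 20
|[w]| = 35

35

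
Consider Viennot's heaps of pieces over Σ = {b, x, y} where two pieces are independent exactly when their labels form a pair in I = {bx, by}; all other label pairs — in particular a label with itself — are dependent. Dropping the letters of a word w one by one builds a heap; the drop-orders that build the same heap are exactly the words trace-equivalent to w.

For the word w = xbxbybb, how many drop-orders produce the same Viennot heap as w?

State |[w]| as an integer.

drop 0:x onto floor
drop 1:b onto floor
drop 2:x onto {0:x}
drop 3:b onto {1:b}
drop 4:y onto {2:x}
drop 5:b onto {3:b}
drop 6:b onto {5:b}
ground layer = {0:x, 1:b}
drop-orders for the pieces not yet dropped (sum over which currently-grounded one goes next):
  1 to go: {4} 1  {6} 1
  2 to go: {2,4} 1  {4,6} 2  {5,6} 1
  3 to go: {0,2,4} 1  {2,4,6} 3  {3,5,6} 1  {4,5,6} 3
  4 to go: {0,2,4,6} 4  {1,3,5,6} 1  {2,4,5,6} 6  {3,4,5,6} 4
  5 to go: {0,2,4,5,6} 10  {1,3,4,5,6} 5  {2,3,4,5,6} 10
  if 0:x drops first: 15 orders
  if 1:b drops first: 20 orders
heap linearizations: 35

35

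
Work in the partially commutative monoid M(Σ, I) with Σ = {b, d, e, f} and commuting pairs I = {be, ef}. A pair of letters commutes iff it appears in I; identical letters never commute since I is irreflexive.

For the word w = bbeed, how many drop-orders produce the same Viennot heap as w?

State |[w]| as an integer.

#0=b has no predecessor
#1=b depends on [0:b]
#2=e has no predecessor
#3=e depends on [2:e]
#4=d depends on [1:b, 3:e]
sources: [0:b, 2:e]
N(rest) = Σ N(rest − s) over sources s of rest; N(one piece) = 1:
  size 1 → [4]=1
  size 2 → [1,4]=1  [3,4]=1
  size 3 → [0,1,4]=1  [1,3,4]=2  [2,3,4]=1
  first=0(b) contributes 3
  first=2(e) contributes 3
|[w]| = 6

6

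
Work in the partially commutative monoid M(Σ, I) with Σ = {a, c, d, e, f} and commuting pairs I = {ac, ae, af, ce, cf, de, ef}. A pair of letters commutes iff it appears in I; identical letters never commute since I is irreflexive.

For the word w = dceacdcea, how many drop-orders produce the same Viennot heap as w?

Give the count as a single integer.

#0=d has no predecessor
#1=c depends on [0:d]
#2=e has no predecessor
#3=a depends on [0:d]
#4=c depends on [1:c]
#5=d depends on [3:a, 4:c]
#6=c depends on [5:d]
#7=e depends on [2:e]
#8=a depends on [5:d]
sources: [0:d, 2:e]
N(rest) = Σ N(rest − s) over sources s of rest; N(one piece) = 1:
  size 1 → [6]=1  [7]=1  [8]=1
  size 2 → [2,7]=1  [6,7]=2  [6,8]=2  [7,8]=2
  size 3 → [2,6,7]=3  [2,7,8]=3  [5,6,8]=2  [6,7,8]=6
  size 4 → [2,6,7,8]=12  [3,5,6,8]=2  [4,5,6,8]=2  [5,6,7,8]=8
  size 5 → [1,4,5,6,8]=2  [2,5,6,7,8]=20  [3,4,5,6,8]=4  [3,5,6,7,8]=10  [4,5,6,7,8]=10
  size 6 → [1,3,4,5,6,8]=6  [1,4,5,6,7,8]=12  [2,3,5,6,7,8]=30  [2,4,5,6,7,8]=30  [3,4,5,6,7,8]=24
  size 7 → [0,1,3,4,5,6,8]=6  [1,2,4,5,6,7,8]=42  [1,3,4,5,6,7,8]=42  [2,3,4,5,6,7,8]=84
  first=0(d) contributes 168
  first=2(e) contributes 48
|[w]| = 216

216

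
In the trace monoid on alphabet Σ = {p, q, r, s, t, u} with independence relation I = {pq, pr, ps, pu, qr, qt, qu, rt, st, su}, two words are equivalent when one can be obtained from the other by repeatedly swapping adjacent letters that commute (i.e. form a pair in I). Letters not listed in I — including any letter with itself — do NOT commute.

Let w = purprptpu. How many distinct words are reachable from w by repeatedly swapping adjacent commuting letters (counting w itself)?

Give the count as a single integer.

86

0(p) covers ∅
1(u) covers ∅
2(r) covers 1:u
3(p) covers 0:p
4(r) covers 2:r
5(p) covers 3:p
6(t) covers 1:u, 5:p
7(p) covers 6:t
8(u) covers 4:r, 6:t
floor of heap: 0:p, 1:u
completions by unplaced set U, small U first (add the entries for U minus each lowest piece of U):
  |U|=1: {7}:1  {8}:1
  |U|=2: {4,8}:1  {7,8}:2
  |U|=3: {2,4,8}:1  {4,7,8}:3  {6,7,8}:2
  |U|=4: {2,4,7,8}:4  {4,6,7,8}:5  {5,6,7,8}:2
  |U|=5: {2,4,6,7,8}:9  {3,5,6,7,8}:2  {4,5,6,7,8}:7
  |U|=6: {0,3,5,6,7,8}:2  {1,2,4,6,7,8}:9  {2,4,5,6,7,8}:16  {3,4,5,6,7,8}:9
  |U|=7: {0,3,4,5,6,7,8}:11  {1,2,4,5,6,7,8}:25  {2,3,4,5,6,7,8}:25
  start at 0(p): 50
  start at 1(u): 36
sum over floor = 86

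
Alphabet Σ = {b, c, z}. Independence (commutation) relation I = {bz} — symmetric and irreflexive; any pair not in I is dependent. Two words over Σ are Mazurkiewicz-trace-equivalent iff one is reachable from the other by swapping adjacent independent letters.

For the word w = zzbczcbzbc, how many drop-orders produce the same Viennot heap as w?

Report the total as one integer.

9

drop 0:z onto floor
drop 1:z onto {0:z}
drop 2:b onto floor
drop 3:c onto {1:z, 2:b}
drop 4:z onto {3:c}
drop 5:c onto {4:z}
drop 6:b onto {5:c}
drop 7:z onto {5:c}
drop 8:b onto {6:b}
drop 9:c onto {7:z, 8:b}
ground layer = {0:z, 2:b}
drop-orders for the pieces not yet dropped (sum over which currently-grounded one goes next):
  1 to go: {9} 1
  2 to go: {7,9} 1  {8,9} 1
  3 to go: {6,8,9} 1  {7,8,9} 2
  4 to go: {6,7,8,9} 3
  5 to go: {5,6,7,8,9} 3
  6 to go: {4,5,6,7,8,9} 3
  7 to go: {3,4,5,6,7,8,9} 3
  8 to go: {1,3,4,5,6,7,8,9} 3  {2,3,4,5,6,7,8,9} 3
  if 0:z drops first: 6 orders
  if 2:b drops first: 3 orders
heap linearizations: 9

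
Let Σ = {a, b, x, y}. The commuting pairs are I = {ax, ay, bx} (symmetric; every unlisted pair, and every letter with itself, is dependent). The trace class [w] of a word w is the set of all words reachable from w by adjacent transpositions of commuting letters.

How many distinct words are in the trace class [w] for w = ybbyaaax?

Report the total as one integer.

10

0(y) covers ∅
1(b) covers 0:y
2(b) covers 1:b
3(y) covers 2:b
4(a) covers 2:b
5(a) covers 4:a
6(a) covers 5:a
7(x) covers 3:y
floor of heap: 0:y
completions by unplaced set U, small U first (add the entries for U minus each lowest piece of U):
  |U|=1: {6}:1  {7}:1
  |U|=2: {3,7}:1  {5,6}:1  {6,7}:2
  |U|=3: {3,6,7}:3  {4,5,6}:1  {5,6,7}:3
  |U|=4: {3,5,6,7}:6  {4,5,6,7}:4
  |U|=5: {3,4,5,6,7}:10
  |U|=6: {2,3,4,5,6,7}:10
  start at 0(y): 10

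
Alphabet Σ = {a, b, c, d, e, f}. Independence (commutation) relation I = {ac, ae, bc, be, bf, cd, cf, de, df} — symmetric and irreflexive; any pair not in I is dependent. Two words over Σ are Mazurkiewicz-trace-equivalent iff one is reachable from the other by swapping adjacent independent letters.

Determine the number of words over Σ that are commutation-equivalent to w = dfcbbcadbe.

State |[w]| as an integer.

drop 0:d onto floor
drop 1:f onto floor
drop 2:c onto floor
drop 3:b onto {0:d}
drop 4:b onto {3:b}
drop 5:c onto {2:c}
drop 6:a onto {1:f, 4:b}
drop 7:d onto {6:a}
drop 8:b onto {7:d}
drop 9:e onto {1:f, 5:c}
ground layer = {0:d, 1:f, 2:c}
drop-orders for the pieces not yet dropped (sum over which currently-grounded one goes next):
  1 to go: {8} 1  {9} 1
  2 to go: {5,9} 1  {7,8} 1  {8,9} 2
  3 to go: {2,5,9} 1  {5,8,9} 3  {6,7,8} 1  {7,8,9} 3
  4 to go: {2,5,8,9} 4  {4,6,7,8} 1  {5,7,8,9} 6  {6,7,8,9} 4
  5 to go: {1,6,7,8,9} 4  {2,5,7,8,9} 10  {3,4,6,7,8} 1  {4,6,7,8,9} 5  {5,6,7,8,9} 10
  6 to go: {0,3,4,6,7,8} 1  {1,4,6,7,8,9} 9  {1,5,6,7,8,9} 14  {2,5,6,7,8,9} 20  {3,4,6,7,8,9} 6  {4,5,6,7,8,9} 15
  7 to go: {0,3,4,6,7,8,9} 7  {1,2,5,6,7,8,9} 34  {1,3,4,6,7,8,9} 15  {1,4,5,6,7,8,9} 38  {2,4,5,6,7,8,9} 35  {3,4,5,6,7,8,9} 21
  8 to go: {0,1,3,4,6,7,8,9} 22  {0,3,4,5,6,7,8,9} 28  {1,2,4,5,6,7,8,9} 107  {1,3,4,5,6,7,8,9} 74  {2,3,4,5,6,7,8,9} 56
  if 0:d drops first: 237 orders
  if 1:f drops first: 84 orders
  if 2:c drops first: 124 orders
heap linearizations: 445

445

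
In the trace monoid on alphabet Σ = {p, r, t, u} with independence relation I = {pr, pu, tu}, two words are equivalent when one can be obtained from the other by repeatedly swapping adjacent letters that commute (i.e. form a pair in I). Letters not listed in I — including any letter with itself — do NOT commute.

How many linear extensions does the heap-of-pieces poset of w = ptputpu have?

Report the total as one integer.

piece 0:p — minimal
piece 1:t rests on {0:p}
piece 2:p rests on {1:t}
piece 3:u — minimal
piece 4:t rests on {2:p}
piece 5:p rests on {4:t}
piece 6:u rests on {3:u}
minimal pieces: {0:p, 3:u}
ways to finish when only these pieces remain (= sum over removing one remaining piece with nothing left below it):
  1 left: {5}→1  {6}→1
  2 left: {3,6}→1  {4,5}→1  {5,6}→2
  3 left: {2,4,5}→1  {3,5,6}→3  {4,5,6}→3
  4 left: {1,2,4,5}→1  {2,4,5,6}→4  {3,4,5,6}→6
  5 left: {0,1,2,4,5}→1  {1,2,4,5,6}→5  {2,3,4,5,6}→10
  placing 0:p first → 15 extensions
  placing 3:u first → 6 extensions
total linear extensions = 21

21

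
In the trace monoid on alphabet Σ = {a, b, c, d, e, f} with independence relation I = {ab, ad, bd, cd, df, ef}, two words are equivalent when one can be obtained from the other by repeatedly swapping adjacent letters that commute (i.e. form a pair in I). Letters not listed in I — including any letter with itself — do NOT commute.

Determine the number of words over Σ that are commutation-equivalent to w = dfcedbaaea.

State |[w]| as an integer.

36

0(d) covers ∅
1(f) covers ∅
2(c) covers 1:f
3(e) covers 0:d, 2:c
4(d) covers 3:e
5(b) covers 3:e
6(a) covers 3:e
7(a) covers 6:a
8(e) covers 4:d, 5:b, 7:a
9(a) covers 8:e
floor of heap: 0:d, 1:f
completions by unplaced set U, small U first (add the entries for U minus each lowest piece of U):
  |U|=1: {9}:1
  |U|=2: {8,9}:1
  |U|=3: {4,8,9}:1  {5,8,9}:1  {7,8,9}:1
  |U|=4: {4,5,8,9}:2  {4,7,8,9}:2  {5,7,8,9}:2  {6,7,8,9}:1
  |U|=5: {4,5,7,8,9}:6  {4,6,7,8,9}:3  {5,6,7,8,9}:3
  |U|=6: {4,5,6,7,8,9}:12
  |U|=7: {3,4,5,6,7,8,9}:12
  |U|=8: {0,3,4,5,6,7,8,9}:12  {2,3,4,5,6,7,8,9}:12
  start at 0(d): 12
  start at 1(f): 24
sum over floor = 36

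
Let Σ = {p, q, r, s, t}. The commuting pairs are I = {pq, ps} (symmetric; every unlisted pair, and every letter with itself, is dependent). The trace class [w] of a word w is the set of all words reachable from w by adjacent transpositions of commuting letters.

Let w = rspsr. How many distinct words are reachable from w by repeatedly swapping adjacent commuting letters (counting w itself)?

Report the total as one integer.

#0=r has no predecessor
#1=s depends on [0:r]
#2=p depends on [0:r]
#3=s depends on [1:s]
#4=r depends on [2:p, 3:s]
sources: [0:r]
N(rest) = Σ N(rest − s) over sources s of rest; N(one piece) = 1:
  size 1 → [4]=1
  size 2 → [2,4]=1  [3,4]=1
  size 3 → [1,3,4]=1  [2,3,4]=2
  first=0(r) contributes 3

3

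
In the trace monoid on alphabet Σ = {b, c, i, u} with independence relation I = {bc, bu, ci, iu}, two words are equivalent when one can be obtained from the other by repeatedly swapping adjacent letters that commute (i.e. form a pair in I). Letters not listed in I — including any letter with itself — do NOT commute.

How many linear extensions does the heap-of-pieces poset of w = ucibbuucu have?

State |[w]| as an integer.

84

#0=u has no predecessor
#1=c depends on [0:u]
#2=i has no predecessor
#3=b depends on [2:i]
#4=b depends on [3:b]
#5=u depends on [1:c]
#6=u depends on [5:u]
#7=c depends on [6:u]
#8=u depends on [7:c]
sources: [0:u, 2:i]
N(rest) = Σ N(rest − s) over sources s of rest; N(one piece) = 1:
  size 1 → [4]=1  [8]=1
  size 2 → [3,4]=1  [4,8]=2  [7,8]=1
  size 3 → [2,3,4]=1  [3,4,8]=3  [4,7,8]=3  [6,7,8]=1
  size 4 → [2,3,4,8]=4  [3,4,7,8]=6  [4,6,7,8]=4  [5,6,7,8]=1
  size 5 → [1,5,6,7,8]=1  [2,3,4,7,8]=10  [3,4,6,7,8]=10  [4,5,6,7,8]=5
  size 6 → [0,1,5,6,7,8]=1  [1,4,5,6,7,8]=6  [2,3,4,6,7,8]=20  [3,4,5,6,7,8]=15
  size 7 → [0,1,4,5,6,7,8]=7  [1,3,4,5,6,7,8]=21  [2,3,4,5,6,7,8]=35
  first=0(u) contributes 56
  first=2(i) contributes 28
|[w]| = 84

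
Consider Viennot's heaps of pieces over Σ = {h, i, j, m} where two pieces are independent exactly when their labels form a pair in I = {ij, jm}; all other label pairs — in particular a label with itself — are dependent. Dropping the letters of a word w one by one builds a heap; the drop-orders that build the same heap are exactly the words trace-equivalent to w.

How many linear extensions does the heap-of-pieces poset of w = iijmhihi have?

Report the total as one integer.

0(i) covers ∅
1(i) covers 0:i
2(j) covers ∅
3(m) covers 1:i
4(h) covers 2:j, 3:m
5(i) covers 4:h
6(h) covers 5:i
7(i) covers 6:h
floor of heap: 0:i, 2:j
completions by unplaced set U, small U first (add the entries for U minus each lowest piece of U):
  |U|=1: {7}:1
  |U|=2: {6,7}:1
  |U|=3: {5,6,7}:1
  |U|=4: {4,5,6,7}:1
  |U|=5: {2,4,5,6,7}:1  {3,4,5,6,7}:1
  |U|=6: {1,3,4,5,6,7}:1  {2,3,4,5,6,7}:2
  start at 0(i): 3
  start at 2(j): 1
sum over floor = 4

4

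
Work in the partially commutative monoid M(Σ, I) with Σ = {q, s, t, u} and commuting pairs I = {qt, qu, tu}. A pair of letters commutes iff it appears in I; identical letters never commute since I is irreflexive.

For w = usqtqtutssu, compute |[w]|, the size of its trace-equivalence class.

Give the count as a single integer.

0(u) covers ∅
1(s) covers 0:u
2(q) covers 1:s
3(t) covers 1:s
4(q) covers 2:q
5(t) covers 3:t
6(u) covers 1:s
7(t) covers 5:t
8(s) covers 4:q, 6:u, 7:t
9(s) covers 8:s
10(u) covers 9:s
floor of heap: 0:u
completions by unplaced set U, small U first (add the entries for U minus each lowest piece of U):
  |U|=1: {10}:1
  |U|=2: {9,10}:1
  |U|=3: {8,9,10}:1
  |U|=4: {4,8,9,10}:1  {6,8,9,10}:1  {7,8,9,10}:1
  |U|=5: {2,4,8,9,10}:1  {4,6,8,9,10}:2  {4,7,8,9,10}:2  {5,7,8,9,10}:1  {6,7,8,9,10}:2
  |U|=6: {2,4,6,8,9,10}:3  {2,4,7,8,9,10}:3  {3,5,7,8,9,10}:1  {4,5,7,8,9,10}:3  {4,6,7,8,9,10}:6  {5,6,7,8,9,10}:3
  |U|=7: {2,4,5,7,8,9,10}:6  {2,4,6,7,8,9,10}:12  {3,4,5,7,8,9,10}:4  {3,5,6,7,8,9,10}:4  {4,5,6,7,8,9,10}:12
  |U|=8: {2,3,4,5,7,8,9,10}:10  {2,4,5,6,7,8,9,10}:30  {3,4,5,6,7,8,9,10}:20
  |U|=9: {2,3,4,5,6,7,8,9,10}:60
  start at 0(u): 60

60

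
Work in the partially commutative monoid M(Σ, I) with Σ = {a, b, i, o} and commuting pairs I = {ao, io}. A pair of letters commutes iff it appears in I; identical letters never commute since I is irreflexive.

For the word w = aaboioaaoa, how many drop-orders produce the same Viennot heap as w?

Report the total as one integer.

35

piece 0:a — minimal
piece 1:a rests on {0:a}
piece 2:b rests on {1:a}
piece 3:o rests on {2:b}
piece 4:i rests on {2:b}
piece 5:o rests on {3:o}
piece 6:a rests on {4:i}
piece 7:a rests on {6:a}
piece 8:o rests on {5:o}
piece 9:a rests on {7:a}
minimal pieces: {0:a}
ways to finish when only these pieces remain (= sum over removing one remaining piece with nothing left below it):
  1 left: {8}→1  {9}→1
  2 left: {5,8}→1  {7,9}→1  {8,9}→2
  3 left: {3,5,8}→1  {5,8,9}→3  {6,7,9}→1  {7,8,9}→3
  4 left: {3,5,8,9}→4  {4,6,7,9}→1  {5,7,8,9}→6  {6,7,8,9}→4
  5 left: {3,5,7,8,9}→10  {4,6,7,8,9}→5  {5,6,7,8,9}→10
  6 left: {3,5,6,7,8,9}→20  {4,5,6,7,8,9}→15
  7 left: {3,4,5,6,7,8,9}→35
  8 left: {2,3,4,5,6,7,8,9}→35
  placing 0:a first → 35 extensions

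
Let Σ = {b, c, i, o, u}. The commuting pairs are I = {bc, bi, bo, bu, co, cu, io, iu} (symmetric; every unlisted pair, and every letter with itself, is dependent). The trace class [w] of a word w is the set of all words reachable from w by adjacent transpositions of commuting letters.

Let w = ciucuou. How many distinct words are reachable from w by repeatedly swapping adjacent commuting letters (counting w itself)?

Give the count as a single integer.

35

0(c) covers ∅
1(i) covers 0:c
2(u) covers ∅
3(c) covers 1:i
4(u) covers 2:u
5(o) covers 4:u
6(u) covers 5:o
floor of heap: 0:c, 2:u
completions by unplaced set U, small U first (add the entries for U minus each lowest piece of U):
  |U|=1: {3}:1  {6}:1
  |U|=2: {1,3}:1  {3,6}:2  {5,6}:1
  |U|=3: {0,1,3}:1  {1,3,6}:3  {3,5,6}:3  {4,5,6}:1
  |U|=4: {0,1,3,6}:4  {1,3,5,6}:6  {2,4,5,6}:1  {3,4,5,6}:4
  |U|=5: {0,1,3,5,6}:10  {1,3,4,5,6}:10  {2,3,4,5,6}:5
  start at 0(c): 15
  start at 2(u): 20
sum over floor = 35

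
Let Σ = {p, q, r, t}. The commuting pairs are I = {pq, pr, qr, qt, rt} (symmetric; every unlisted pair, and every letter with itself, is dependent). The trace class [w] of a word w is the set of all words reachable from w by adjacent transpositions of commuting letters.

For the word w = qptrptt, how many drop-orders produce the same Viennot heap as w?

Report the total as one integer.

42

0(q) covers ∅
1(p) covers ∅
2(t) covers 1:p
3(r) covers ∅
4(p) covers 2:t
5(t) covers 4:p
6(t) covers 5:t
floor of heap: 0:q, 1:p, 3:r
completions by unplaced set U, small U first (add the entries for U minus each lowest piece of U):
  |U|=1: {0}:1  {3}:1  {6}:1
  |U|=2: {0,3}:2  {0,6}:2  {3,6}:2  {5,6}:1
  |U|=3: {0,3,6}:6  {0,5,6}:3  {3,5,6}:3  {4,5,6}:1
  |U|=4: {0,3,5,6}:12  {0,4,5,6}:4  {2,4,5,6}:1  {3,4,5,6}:4
  |U|=5: {0,2,4,5,6}:5  {0,3,4,5,6}:20  {1,2,4,5,6}:1  {2,3,4,5,6}:5
  start at 0(q): 6
  start at 1(p): 30
  start at 3(r): 6
sum over floor = 42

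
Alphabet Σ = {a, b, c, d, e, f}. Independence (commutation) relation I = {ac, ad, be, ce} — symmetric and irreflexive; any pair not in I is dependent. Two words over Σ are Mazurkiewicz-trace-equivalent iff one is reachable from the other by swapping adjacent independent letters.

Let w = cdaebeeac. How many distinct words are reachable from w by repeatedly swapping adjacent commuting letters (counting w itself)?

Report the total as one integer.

42

drop 0:c onto floor
drop 1:d onto {0:c}
drop 2:a onto floor
drop 3:e onto {1:d, 2:a}
drop 4:b onto {1:d, 2:a}
drop 5:e onto {3:e}
drop 6:e onto {5:e}
drop 7:a onto {4:b, 6:e}
drop 8:c onto {4:b}
ground layer = {0:c, 2:a}
drop-orders for the pieces not yet dropped (sum over which currently-grounded one goes next):
  1 to go: {7} 1  {8} 1
  2 to go: {6,7} 1  {7,8} 2
  3 to go: {4,7,8} 2  {5,6,7} 1  {6,7,8} 3
  4 to go: {3,5,6,7} 1  {4,6,7,8} 5  {5,6,7,8} 4
  5 to go: {3,5,6,7,8} 5  {4,5,6,7,8} 9
  6 to go: {3,4,5,6,7,8} 14
  7 to go: {1,3,4,5,6,7,8} 14  {2,3,4,5,6,7,8} 14
  if 0:c drops first: 28 orders
  if 2:a drops first: 14 orders
heap linearizations: 42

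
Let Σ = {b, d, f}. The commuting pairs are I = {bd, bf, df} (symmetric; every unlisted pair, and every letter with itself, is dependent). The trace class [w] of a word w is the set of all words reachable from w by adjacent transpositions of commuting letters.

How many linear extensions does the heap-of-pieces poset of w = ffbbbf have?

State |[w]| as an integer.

0(f) covers ∅
1(f) covers 0:f
2(b) covers ∅
3(b) covers 2:b
4(b) covers 3:b
5(f) covers 1:f
floor of heap: 0:f, 2:b
completions by unplaced set U, small U first (add the entries for U minus each lowest piece of U):
  |U|=1: {4}:1  {5}:1
  |U|=2: {1,5}:1  {3,4}:1  {4,5}:2
  |U|=3: {0,1,5}:1  {1,4,5}:3  {2,3,4}:1  {3,4,5}:3
  |U|=4: {0,1,4,5}:4  {1,3,4,5}:6  {2,3,4,5}:4
  start at 0(f): 10
  start at 2(b): 10
sum over floor = 20

20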